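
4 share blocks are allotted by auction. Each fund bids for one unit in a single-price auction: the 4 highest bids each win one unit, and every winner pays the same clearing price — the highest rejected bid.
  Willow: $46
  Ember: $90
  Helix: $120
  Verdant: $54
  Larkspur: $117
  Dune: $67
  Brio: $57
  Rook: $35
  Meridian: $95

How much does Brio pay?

Brio pays $0

Bids ranked high→low: 120 (Helix), 117 (Larkspur), 95 (Meridian), 90 (Ember), 67 (Dune), 57 (Brio), …
The 4 highest are Helix, Larkspur, Meridian, Ember.
Highest unsuccessful bid: $67 → clearing price.
Brio does not win → pays $0.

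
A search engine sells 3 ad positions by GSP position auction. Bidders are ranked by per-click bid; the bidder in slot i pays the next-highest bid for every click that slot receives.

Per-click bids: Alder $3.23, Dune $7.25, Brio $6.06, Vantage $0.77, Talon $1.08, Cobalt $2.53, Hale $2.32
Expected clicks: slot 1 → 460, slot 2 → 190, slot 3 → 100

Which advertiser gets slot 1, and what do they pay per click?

Dune; $6.06 per click

Per-click bids in order: $7.25 (Dune) > $6.06 (Brio) > $3.23 (Alder) > $2.53 (Cobalt) > …
Slot 1 goes to the first-ranked bidder, Dune, who pays the next bid down: $6.06/click.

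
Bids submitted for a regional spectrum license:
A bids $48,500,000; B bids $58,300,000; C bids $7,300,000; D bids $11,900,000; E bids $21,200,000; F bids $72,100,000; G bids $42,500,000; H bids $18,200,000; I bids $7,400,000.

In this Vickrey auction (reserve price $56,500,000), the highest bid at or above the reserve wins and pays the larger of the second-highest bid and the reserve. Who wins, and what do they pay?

F pays $58,300,000

Vickrey auction (reserve price $56,500,000): the highest bid at or above the reserve wins and pays the larger of the second-highest bid and the reserve.
Bids ranked: 72,100,000 (F) > 58,300,000 (B) > 48,500,000 (A) > 42,500,000 (G) > 21,200,000 (E) > 18,200,000 (H) > …
F has the top bid at or above the reserve ($72,100,000).
max(second-highest $58,300,000, reserve $56,500,000) = $58,300,000; the reserve does not bind.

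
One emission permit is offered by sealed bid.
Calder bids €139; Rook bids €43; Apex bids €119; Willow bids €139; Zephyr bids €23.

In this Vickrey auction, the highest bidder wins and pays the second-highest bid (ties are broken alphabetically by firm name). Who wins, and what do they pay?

Sorting bids: 139 (Calder) > 139 (Willow) > 119 (Apex) > 43 (Rook) > 23 (Zephyr)
Calder and Willow tie at €139; tie-break gives it to Calder.
Calder is highest; pays the second-highest bid, €139.

Calder pays €139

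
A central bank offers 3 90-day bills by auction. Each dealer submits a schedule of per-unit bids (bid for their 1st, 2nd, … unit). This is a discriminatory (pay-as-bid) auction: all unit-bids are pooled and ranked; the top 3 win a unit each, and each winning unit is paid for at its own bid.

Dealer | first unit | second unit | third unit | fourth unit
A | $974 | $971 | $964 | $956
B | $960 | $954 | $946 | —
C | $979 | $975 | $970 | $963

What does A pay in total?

A pays $974

All unit-bids, highest first — top 3: 979 (C-1), 975 (C-2), 974 (A-1)
Next rejected bid: $971 (not a price — pay-as-bid).
A's winning unit-bids: 974 = $974.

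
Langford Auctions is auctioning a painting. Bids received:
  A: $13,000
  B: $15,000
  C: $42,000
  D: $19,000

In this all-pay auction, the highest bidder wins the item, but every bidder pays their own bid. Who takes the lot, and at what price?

Sorting bids: 42,000 (C) > 19,000 (D) > 15,000 (B) > 13,000 (A)
C is highest and takes the item; every bidder forfeits their bid.

C pays $42,000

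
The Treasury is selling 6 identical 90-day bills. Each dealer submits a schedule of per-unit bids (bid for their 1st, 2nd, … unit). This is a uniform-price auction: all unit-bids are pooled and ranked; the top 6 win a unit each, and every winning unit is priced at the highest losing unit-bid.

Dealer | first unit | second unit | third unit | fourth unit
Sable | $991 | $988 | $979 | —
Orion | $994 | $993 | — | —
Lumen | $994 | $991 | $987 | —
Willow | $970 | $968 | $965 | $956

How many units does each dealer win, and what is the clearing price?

Merging the schedules and taking the best 6: 994 (Orion-1), 994 (Lumen-1), 993 (Orion-2), 991 (Sable-1), 991 (Lumen-2), 988 (Sable-2)
First bid not allocated: $987.
Allocation: Lumen 2, Orion 2, Sable 2.

Lumen 2, Orion 2, Sable 2; clearing price $987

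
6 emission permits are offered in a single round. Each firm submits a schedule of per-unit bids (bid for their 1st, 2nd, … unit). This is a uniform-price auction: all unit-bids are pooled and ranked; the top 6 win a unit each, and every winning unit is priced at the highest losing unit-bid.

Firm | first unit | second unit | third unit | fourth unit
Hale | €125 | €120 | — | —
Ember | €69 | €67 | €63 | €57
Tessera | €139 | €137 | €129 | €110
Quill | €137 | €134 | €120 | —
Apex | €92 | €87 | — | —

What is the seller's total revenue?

Total revenue: €720

All unit-bids, highest first — top 6: 139 (Tessera-1), 137 (Tessera-2), 137 (Quill-1), 134 (Quill-2), 129 (Tessera-3), 125 (Hale-1)
The (k+1)-th unit-bid is €120.
Allocation: Hale 1, Quill 2, Tessera 3. Every unit priced at €120.
Revenue = 6 × 120 = €720.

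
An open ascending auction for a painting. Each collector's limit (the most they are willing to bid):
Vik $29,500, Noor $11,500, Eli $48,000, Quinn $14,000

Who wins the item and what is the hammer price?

Limits ranked: 48,000 (Eli) > 29,500 (Vik) > 14,000 (Quinn) > 11,500 (Noor)
Vik is the last rival to drop out, at $29,500; Eli remains and wins at that price.

Eli wins at $29,500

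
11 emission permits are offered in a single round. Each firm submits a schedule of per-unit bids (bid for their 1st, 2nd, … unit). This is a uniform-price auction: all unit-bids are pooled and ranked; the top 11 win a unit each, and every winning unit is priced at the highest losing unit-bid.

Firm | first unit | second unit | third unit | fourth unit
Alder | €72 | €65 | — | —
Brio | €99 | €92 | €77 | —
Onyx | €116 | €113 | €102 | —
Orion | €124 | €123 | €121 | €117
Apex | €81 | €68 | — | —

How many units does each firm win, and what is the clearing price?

Pooled unit-bids ranked (top 11): 124 (Orion-1), 123 (Orion-2), 121 (Orion-3), 117 (Orion-4), 116 (Onyx-1), 113 (Onyx-2), 102 (Onyx-3), 99 (Brio-1), 92 (Brio-2), 81 (Apex-1), 77 (Brio-3)
Highest rejected unit-bid = €72.
Allocation: Apex 1, Brio 3, Onyx 3, Orion 4.

Apex 1, Brio 3, Onyx 3, Orion 4; clearing price €72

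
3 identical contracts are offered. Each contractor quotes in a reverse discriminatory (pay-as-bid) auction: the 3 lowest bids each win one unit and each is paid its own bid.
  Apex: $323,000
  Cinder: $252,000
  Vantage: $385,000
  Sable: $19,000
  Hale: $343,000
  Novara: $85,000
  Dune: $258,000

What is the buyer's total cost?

Total cost: $356,000

Bids ranked low→high: 19,000 (Sable), 85,000 (Novara), 252,000 (Cinder), 258,000 (Dune), 323,000 (Apex), …
Lowest 3: Sable, Novara, Cinder.
Total cost = 19,000 + 85,000 + 252,000 = $356,000.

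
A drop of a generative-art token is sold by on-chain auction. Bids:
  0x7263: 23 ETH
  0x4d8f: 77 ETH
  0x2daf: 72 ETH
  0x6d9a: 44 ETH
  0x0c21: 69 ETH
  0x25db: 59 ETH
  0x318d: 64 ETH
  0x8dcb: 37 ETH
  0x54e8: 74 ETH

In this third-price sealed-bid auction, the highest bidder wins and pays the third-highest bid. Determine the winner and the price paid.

0x4d8f pays 72 ETH

Bids ranked: 77 (0x4d8f) > 74 (0x54e8) > 72 (0x2daf) > 69 (0x0c21) > 64 (0x318d) > 59 (0x25db) > …
0x4d8f is highest; pays the third-highest bid, 72 ETH.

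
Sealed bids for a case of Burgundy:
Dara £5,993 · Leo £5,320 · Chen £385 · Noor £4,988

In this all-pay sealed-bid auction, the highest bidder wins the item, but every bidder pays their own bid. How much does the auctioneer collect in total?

All-pay sealed-bid auction: the highest bidder wins the item, but every bidder pays their own bid.
Bids in order: 5,993 (Dara) > 5,320 (Leo) > 4,988 (Noor) > 385 (Chen)
Dara wins with the top bid; all bids are sunk regardless.
Every bidder forfeits their bid regardless of winning.
Revenue = 5,993 + 5,320 + 385 + 4,988 = £16,686.

Total revenue: £16,686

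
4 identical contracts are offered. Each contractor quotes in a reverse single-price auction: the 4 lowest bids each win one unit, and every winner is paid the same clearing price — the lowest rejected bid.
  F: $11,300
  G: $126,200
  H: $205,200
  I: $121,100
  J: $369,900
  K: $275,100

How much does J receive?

Bids ranked low→high: 11,300 (F), 121,100 (I), 126,200 (G), 205,200 (H), 275,100 (K), 369,900 (J)
Winners (4 units): F, I, G, H.
Lowest unsuccessful bid: $275,100 → clearing price.
J does not win → is paid $0.

J is paid $0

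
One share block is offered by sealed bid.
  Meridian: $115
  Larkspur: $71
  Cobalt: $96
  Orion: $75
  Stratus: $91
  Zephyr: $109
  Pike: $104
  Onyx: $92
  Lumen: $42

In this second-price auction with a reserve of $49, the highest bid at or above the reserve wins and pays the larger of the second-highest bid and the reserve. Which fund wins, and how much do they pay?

Meridian pays $109

Bids ranked: 115 (Meridian) > 109 (Zephyr) > 104 (Pike) > 96 (Cobalt) > 92 (Onyx) > 91 (Stratus) > …
Highest eligible bid: Meridian at $115.
Second-highest bid $109 exceeds the reserve $49 → payment $109.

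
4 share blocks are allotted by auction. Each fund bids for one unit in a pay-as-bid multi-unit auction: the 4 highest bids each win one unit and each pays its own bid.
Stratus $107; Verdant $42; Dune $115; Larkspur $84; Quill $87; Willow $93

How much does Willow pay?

Sorting: 115 (Dune), 107 (Stratus), 93 (Willow), 87 (Quill), 84 (Larkspur), 42 (Verdant)
Winners (4 units): Dune, Stratus, Willow, Quill.
Willow wins → own bid $93.

Willow pays $93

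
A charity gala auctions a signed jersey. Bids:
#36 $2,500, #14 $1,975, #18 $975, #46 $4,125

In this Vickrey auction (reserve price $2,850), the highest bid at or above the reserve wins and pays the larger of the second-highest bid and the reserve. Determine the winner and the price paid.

#46 pays $2,850

Sorting bids: 4,125 (#46) > 2,500 (#36) > 1,975 (#14) > 975 (#18)
Highest eligible bid: #46 at $4,125.
max(second-highest $2,500, reserve $2,850) = $2,850.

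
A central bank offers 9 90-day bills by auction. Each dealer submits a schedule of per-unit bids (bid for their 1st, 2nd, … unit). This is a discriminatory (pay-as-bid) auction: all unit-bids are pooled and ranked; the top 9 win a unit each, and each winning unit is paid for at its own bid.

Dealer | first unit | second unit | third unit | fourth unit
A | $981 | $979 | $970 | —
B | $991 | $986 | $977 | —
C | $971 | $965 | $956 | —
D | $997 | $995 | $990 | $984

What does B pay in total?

Merging the schedules and taking the best 9: 997 (D-1), 995 (D-2), 991 (B-1), 990 (D-3), 986 (B-2), 984 (D-4), 981 (A-1), 979 (A-2), 977 (B-3)
Next rejected bid: $971 (not a price — pay-as-bid).
B's winning unit-bids: 991 + 986 + 977 = $2,954.

B pays $2,954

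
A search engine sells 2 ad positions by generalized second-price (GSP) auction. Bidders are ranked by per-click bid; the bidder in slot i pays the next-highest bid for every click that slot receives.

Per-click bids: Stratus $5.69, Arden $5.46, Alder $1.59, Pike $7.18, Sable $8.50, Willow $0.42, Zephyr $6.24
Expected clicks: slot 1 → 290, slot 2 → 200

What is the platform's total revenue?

Total revenue: $3330.20

Ranked by bid: $8.50 (Sable) > $7.18 (Pike) > $6.24 (Zephyr) > …
Slot 1: Sable pays $7.18 × 290 = $2082.20
Slot 2: Pike pays $6.24 × 200 = $1248.00
Total = $3330.20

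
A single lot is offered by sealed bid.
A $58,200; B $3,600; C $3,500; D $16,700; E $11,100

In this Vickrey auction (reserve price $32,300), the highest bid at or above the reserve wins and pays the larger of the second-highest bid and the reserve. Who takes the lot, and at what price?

Rule: the highest bid at or above the reserve wins and pays the larger of the second-highest bid and the reserve.
Bids in order: 58,200 (A) > 16,700 (D) > 11,100 (E) > 3,600 (B) > 3,500 (C)
Highest eligible bid: A at $58,200.
Second-highest bid $16,700 is below the reserve $32,300, so the reserve binds → payment $32,300.

A pays $32,300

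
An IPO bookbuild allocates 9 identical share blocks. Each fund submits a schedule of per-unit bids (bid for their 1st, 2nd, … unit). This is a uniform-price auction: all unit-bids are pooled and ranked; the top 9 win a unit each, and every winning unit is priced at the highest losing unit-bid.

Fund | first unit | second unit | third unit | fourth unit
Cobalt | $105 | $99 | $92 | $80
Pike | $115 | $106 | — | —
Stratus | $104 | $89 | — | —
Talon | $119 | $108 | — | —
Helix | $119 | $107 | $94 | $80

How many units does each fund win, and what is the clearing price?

All unit-bids, highest first — top 9: 119 (Talon-1), 119 (Helix-1), 115 (Pike-1), 108 (Talon-2), 107 (Helix-2), 106 (Pike-2), 105 (Cobalt-1), 104 (Stratus-1), 99 (Cobalt-2)
First bid not allocated: $94.
Allocation: Cobalt 2, Helix 2, Pike 2, Stratus 1, Talon 2.

Cobalt 2, Helix 2, Pike 2, Stratus 1, Talon 2; clearing price $94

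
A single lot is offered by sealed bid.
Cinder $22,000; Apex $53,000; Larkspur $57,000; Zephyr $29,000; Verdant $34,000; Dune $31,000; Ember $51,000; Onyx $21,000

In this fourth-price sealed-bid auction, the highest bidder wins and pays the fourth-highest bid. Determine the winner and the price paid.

Larkspur pays $34,000

Bids in order: 57,000 (Larkspur) > 53,000 (Apex) > 51,000 (Ember) > 34,000 (Verdant) > 31,000 (Dune) > 29,000 (Zephyr) > …
Larkspur wins; payment is bid #4 in the ranking = $34,000.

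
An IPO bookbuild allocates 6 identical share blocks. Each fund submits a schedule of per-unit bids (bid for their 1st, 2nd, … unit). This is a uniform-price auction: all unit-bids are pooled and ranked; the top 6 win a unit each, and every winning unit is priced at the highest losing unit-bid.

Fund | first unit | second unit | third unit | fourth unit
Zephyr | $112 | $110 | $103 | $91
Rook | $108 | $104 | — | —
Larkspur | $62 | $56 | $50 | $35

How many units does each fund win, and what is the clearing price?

Pooled unit-bids ranked (top 6): 112 (Zephyr-1), 110 (Zephyr-2), 108 (Rook-1), 104 (Rook-2), 103 (Zephyr-3), 91 (Zephyr-4)
The (k+1)-th unit-bid is $62.
Allocation: Rook 2, Zephyr 4.

Rook 2, Zephyr 4; clearing price $62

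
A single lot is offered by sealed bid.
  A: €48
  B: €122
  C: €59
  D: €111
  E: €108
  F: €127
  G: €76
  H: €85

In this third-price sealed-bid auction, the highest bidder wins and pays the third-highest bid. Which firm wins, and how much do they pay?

Third-price sealed-bid auction: the highest bidder wins and pays the third-highest bid.
Bids in order: 127 (F) > 122 (B) > 111 (D) > 108 (E) > 85 (H) > 76 (G) > …
F is highest; pays the third-highest bid, €111.

F pays €111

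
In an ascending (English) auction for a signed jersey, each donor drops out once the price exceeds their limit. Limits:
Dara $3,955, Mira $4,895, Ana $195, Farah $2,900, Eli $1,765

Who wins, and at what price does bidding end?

Mira wins at $3,955

Ascending (English) auction: the price rises until one bidder remains; the winner pays the price at which the last rival dropped out.
Sorting limits: 4,895 (Mira) > 3,955 (Dara) > 2,900 (Farah) > 1,765 (Eli) > 195 (Ana)
Bidding ends when Dara exits at $3,955; Mira takes it.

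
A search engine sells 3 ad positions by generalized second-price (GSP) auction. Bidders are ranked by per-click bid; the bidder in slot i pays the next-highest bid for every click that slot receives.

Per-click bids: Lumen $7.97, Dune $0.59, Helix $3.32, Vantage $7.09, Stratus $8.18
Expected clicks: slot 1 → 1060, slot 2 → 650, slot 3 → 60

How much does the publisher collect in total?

Per-click bids in order: $8.18 (Stratus) > $7.97 (Lumen) > $7.09 (Vantage) > $3.32 (Helix) > …
Slot 1: Stratus pays $7.97 × 1060 = $8448.20
Slot 2: Lumen pays $7.09 × 650 = $4608.50
Slot 3: Vantage pays $3.32 × 60 = $199.20
Total = $13255.90

Total revenue: $13255.90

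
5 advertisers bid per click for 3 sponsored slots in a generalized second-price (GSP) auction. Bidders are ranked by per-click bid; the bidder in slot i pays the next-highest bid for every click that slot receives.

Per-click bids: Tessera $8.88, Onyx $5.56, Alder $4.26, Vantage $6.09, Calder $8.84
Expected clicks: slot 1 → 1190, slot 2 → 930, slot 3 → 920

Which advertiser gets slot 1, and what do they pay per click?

Tessera; $8.84 per click

Ranked by bid: $8.88 (Tessera) > $8.84 (Calder) > $6.09 (Vantage) > $5.56 (Onyx) > …
Slot 1 goes to the first-ranked bidder, Tessera, who pays the next bid down: $8.84/click.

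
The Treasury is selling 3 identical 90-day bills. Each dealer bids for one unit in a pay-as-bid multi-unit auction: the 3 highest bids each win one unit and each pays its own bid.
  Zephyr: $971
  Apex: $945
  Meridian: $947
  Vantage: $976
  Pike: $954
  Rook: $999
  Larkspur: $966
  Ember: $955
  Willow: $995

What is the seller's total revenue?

Total revenue: $2,970

Bids ranked high→low: 999 (Rook), 995 (Willow), 976 (Vantage), 971 (Zephyr), 966 (Larkspur), …
The 3 highest are Rook, Willow, Vantage.
Total revenue = 999 + 995 + 976 = $2,970.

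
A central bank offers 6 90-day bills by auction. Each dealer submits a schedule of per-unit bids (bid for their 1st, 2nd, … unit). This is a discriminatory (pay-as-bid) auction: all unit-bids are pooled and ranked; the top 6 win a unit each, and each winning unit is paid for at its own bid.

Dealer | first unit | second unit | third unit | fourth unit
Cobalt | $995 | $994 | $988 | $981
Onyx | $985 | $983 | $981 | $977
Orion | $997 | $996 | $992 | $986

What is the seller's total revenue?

Total revenue: $5,962

Pooled unit-bids ranked (top 6): 997 (Orion-1), 996 (Orion-2), 995 (Cobalt-1), 994 (Cobalt-2), 992 (Orion-3), 988 (Cobalt-3)
Next rejected bid: $986 (not a price — pay-as-bid).
Each winning unit pays its own bid.
Revenue = 997 + 996 + 995 + 994 + 992 + 988 = $5,962.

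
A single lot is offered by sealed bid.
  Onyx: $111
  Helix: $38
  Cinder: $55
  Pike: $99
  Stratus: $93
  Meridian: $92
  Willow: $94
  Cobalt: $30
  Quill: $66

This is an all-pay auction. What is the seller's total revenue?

Total revenue: $678

All-pay auction: the highest bidder wins the item, but every bidder pays their own bid.
Bids in order: 111 (Onyx) > 99 (Pike) > 94 (Willow) > 93 (Stratus) > 92 (Meridian) > 66 (Quill) > …
Onyx wins with the top bid; all bids are sunk regardless.
Every bidder forfeits their bid regardless of winning.
Revenue = 111 + 38 + 55 + 99 + 93 + 92 + 94 + 30 + 66 = $678.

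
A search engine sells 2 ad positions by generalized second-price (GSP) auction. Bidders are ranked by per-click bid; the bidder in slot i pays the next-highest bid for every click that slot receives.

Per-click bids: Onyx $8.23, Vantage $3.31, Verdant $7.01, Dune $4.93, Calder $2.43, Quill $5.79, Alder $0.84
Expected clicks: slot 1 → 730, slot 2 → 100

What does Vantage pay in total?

Vantage pays $0.00

Per-click bids in order: $8.23 (Onyx) > $7.01 (Verdant) > $5.79 (Quill) > …
Vantage ranks below slot 2 → no slot, pays nothing.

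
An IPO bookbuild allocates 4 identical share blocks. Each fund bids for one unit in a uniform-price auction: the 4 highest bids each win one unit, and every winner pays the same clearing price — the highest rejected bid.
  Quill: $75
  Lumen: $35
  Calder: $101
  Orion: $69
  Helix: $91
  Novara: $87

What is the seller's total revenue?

Total revenue: $276

Ordering the bids: 101 (Calder), 91 (Helix), 87 (Novara), 75 (Quill), 69 (Orion), 35 (Lumen)
The 4 highest are Calder, Helix, Novara, Quill.
Highest unsuccessful bid: $69 → clearing price.
Total revenue = 4 × $69 = $276.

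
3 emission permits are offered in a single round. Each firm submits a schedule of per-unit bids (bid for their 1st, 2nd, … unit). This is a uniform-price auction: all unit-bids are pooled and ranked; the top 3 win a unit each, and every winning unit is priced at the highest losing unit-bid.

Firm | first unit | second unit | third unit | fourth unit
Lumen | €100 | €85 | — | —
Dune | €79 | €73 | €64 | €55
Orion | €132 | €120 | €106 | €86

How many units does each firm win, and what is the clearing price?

Orion 3; clearing price €100

Pooled unit-bids ranked (top 3): 132 (Orion-1), 120 (Orion-2), 106 (Orion-3)
Highest rejected unit-bid = €100.
Allocation: Orion 3.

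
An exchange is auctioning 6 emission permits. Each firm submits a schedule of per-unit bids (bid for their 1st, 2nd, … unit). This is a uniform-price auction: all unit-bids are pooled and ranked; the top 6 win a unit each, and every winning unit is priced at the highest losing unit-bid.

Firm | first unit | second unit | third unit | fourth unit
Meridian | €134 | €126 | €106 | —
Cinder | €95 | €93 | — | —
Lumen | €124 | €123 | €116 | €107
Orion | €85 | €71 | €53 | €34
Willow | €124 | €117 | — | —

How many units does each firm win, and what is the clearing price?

Merging the schedules and taking the best 6: 134 (Meridian-1), 126 (Meridian-2), 124 (Lumen-1), 124 (Willow-1), 123 (Lumen-2), 117 (Willow-2)
Highest rejected unit-bid = €116.
Allocation: Lumen 2, Meridian 2, Willow 2.

Lumen 2, Meridian 2, Willow 2; clearing price €116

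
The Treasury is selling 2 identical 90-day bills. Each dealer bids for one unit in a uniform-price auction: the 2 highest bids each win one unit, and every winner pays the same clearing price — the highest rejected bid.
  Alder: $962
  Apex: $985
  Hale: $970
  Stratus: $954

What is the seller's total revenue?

Bids ranked high→low: 985 (Apex), 970 (Hale), 962 (Alder), 954 (Stratus)
Top 2: Apex, Hale.
Clearing price = highest rejected bid = $962.
Total revenue = 2 × $962 = $1,924.

Total revenue: $1,924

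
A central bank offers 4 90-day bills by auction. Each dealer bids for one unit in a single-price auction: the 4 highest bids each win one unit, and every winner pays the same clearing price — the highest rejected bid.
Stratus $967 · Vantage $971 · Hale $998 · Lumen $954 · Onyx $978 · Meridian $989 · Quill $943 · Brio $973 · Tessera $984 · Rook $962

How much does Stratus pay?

Stratus pays $0

Ordering the bids: 998 (Hale), 989 (Meridian), 984 (Tessera), 978 (Onyx), 973 (Brio), 971 (Vantage), …
Winners (4 units): Hale, Meridian, Tessera, Onyx.
Highest unsuccessful bid: $973 → clearing price.
Stratus does not win → pays $0.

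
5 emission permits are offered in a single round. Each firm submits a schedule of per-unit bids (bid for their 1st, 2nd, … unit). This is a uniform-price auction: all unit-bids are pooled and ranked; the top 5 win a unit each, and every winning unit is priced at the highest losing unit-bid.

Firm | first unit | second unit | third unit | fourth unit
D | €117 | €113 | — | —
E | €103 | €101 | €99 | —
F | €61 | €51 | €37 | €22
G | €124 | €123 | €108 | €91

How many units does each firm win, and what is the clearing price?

D 2, G 3; clearing price €103

All unit-bids, highest first — top 5: 124 (G-1), 123 (G-2), 117 (D-1), 113 (D-2), 108 (G-3)
Highest rejected unit-bid = €103.
Allocation: D 2, G 3.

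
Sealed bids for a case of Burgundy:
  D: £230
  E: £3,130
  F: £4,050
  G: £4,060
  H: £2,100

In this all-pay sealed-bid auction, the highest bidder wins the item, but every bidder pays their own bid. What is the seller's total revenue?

All-pay sealed-bid auction: the highest bidder wins the item, but every bidder pays their own bid.
Bids in order: 4,060 (G) > 4,050 (F) > 3,130 (E) > 2,100 (H) > 230 (D)
Every bidder forfeits their bid regardless of winning.
Revenue = 230 + 3,130 + 4,050 + 4,060 + 2,100 = £13,570.

Total revenue: £13,570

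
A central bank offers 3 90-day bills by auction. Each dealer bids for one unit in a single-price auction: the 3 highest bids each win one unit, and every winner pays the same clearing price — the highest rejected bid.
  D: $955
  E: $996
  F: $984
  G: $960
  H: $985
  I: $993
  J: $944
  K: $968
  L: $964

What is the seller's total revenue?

Total revenue: $2,952

Sorting: 996 (E), 993 (I), 985 (H), 984 (F), 968 (K), …
The 3 highest are E, I, H.
Highest unsuccessful bid: $984 → clearing price.
Total revenue = 3 × $984 = $2,952.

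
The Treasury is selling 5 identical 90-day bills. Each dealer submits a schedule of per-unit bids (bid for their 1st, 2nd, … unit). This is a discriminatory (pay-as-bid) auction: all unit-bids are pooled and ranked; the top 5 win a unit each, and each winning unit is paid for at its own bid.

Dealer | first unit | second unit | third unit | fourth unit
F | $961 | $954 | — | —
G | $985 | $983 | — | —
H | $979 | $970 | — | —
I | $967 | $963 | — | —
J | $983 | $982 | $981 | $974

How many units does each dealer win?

G 2, J 3

Pooled unit-bids ranked (top 5): 985 (G-1), 983 (G-2), 983 (J-1), 982 (J-2), 981 (J-3)
Next rejected bid: $979 (not a price — pay-as-bid).
Allocation: G 2, J 3.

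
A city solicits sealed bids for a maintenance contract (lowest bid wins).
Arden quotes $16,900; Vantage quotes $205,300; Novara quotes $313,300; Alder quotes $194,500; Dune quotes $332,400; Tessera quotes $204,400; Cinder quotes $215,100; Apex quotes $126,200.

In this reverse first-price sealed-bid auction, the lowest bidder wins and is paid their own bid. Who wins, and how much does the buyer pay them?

Arden is paid $16,900

Bids in order: 16,900 (Arden) < 126,200 (Apex) < 194,500 (Alder) < 204,400 (Tessera) < 205,300 (Vantage) < 215,100 (Cinder) < …
Arden is lowest → is paid own bid, $16,900.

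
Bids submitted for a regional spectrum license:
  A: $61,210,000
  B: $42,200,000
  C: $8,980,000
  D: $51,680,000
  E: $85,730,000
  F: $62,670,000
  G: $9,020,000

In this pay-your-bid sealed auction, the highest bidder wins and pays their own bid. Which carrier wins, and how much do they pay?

E pays $85,730,000

Sorting bids: 85,730,000 (E) > 62,670,000 (F) > 61,210,000 (A) > 51,680,000 (D) > 42,200,000 (B) > 9,020,000 (G) > …
First-price: E pays what they bid, $85,730,000.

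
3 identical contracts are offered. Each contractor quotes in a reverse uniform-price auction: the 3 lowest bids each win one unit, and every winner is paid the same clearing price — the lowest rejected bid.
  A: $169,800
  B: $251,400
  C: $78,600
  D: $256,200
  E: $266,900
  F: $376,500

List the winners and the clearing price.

C, A, B; each is paid $256,200

Bids ranked low→high: 78,600 (C), 169,800 (A), 251,400 (B), 256,200 (D), 266,900 (E), …
Lowest 3: C, A, B.
Clearing price = lowest rejected bid = $256,200.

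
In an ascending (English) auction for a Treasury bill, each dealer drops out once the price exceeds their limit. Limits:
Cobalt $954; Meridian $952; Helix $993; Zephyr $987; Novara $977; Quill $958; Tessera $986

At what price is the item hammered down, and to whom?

Helix wins at $987

Limits ranked: 993 (Helix) > 987 (Zephyr) > 986 (Tessera) > 977 (Novara) > 958 (Quill) > 954 (Cobalt) > …
Once the price passes $987, only Helix is left; the hammer falls at Zephyr's limit of $987.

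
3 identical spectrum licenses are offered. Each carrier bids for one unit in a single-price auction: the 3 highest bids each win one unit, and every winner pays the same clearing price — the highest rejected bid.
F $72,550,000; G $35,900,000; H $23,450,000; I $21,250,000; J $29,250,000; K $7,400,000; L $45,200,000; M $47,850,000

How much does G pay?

Ordering the bids: 72,550,000 (F), 47,850,000 (M), 45,200,000 (L), 35,900,000 (G), 29,250,000 (J), …
The 3 highest are F, M, L.
Highest unsuccessful bid: $35,900,000 → clearing price.
G does not win → pays $0.

G pays $0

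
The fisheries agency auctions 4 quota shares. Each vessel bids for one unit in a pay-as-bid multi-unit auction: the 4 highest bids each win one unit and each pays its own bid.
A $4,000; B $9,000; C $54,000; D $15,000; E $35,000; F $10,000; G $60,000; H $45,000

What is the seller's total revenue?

Total revenue: $194,000

Bids ranked high→low: 60,000 (G), 54,000 (C), 45,000 (H), 35,000 (E), 15,000 (D), 10,000 (F), …
Winners (4 units): G, C, H, E.
Total revenue = 60,000 + 54,000 + 45,000 + 35,000 = $194,000.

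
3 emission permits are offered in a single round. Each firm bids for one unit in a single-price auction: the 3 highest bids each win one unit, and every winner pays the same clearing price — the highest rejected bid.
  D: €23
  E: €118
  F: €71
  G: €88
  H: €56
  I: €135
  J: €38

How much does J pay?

Bids ranked high→low: 135 (I), 118 (E), 88 (G), 71 (F), 56 (H), …
Winners (3 units): I, E, G.
Highest unsuccessful bid: €71 → clearing price.
J does not win → pays €0.

J pays €0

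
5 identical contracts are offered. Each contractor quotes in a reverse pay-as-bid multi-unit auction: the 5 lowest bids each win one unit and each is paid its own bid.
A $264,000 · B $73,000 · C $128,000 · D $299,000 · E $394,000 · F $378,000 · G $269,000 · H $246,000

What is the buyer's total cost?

Bids ranked low→high: 73,000 (B), 128,000 (C), 246,000 (H), 264,000 (A), 269,000 (G), 299,000 (D), 378,000 (F), …
Lowest 5: B, C, H, A, G.
Total cost = 73,000 + 128,000 + 246,000 + 264,000 + 269,000 = $980,000.

Total cost: $980,000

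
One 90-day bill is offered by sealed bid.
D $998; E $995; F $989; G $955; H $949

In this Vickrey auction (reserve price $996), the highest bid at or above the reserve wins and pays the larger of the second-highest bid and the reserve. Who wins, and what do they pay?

D pays $996

Rule: the highest bid at or above the reserve wins and pays the larger of the second-highest bid and the reserve.
Bids ranked: 998 (D) > 995 (E) > 989 (F) > 955 (G) > 949 (H)
D has the top bid at or above the reserve ($998).
Second-highest bid $995 is below the reserve $996, so the reserve binds → payment $996.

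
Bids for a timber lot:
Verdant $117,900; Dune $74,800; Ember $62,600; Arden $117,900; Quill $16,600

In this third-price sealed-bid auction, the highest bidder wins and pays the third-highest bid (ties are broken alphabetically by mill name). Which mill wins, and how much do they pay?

Rule: the highest bidder wins and pays the third-highest bid.
Bids ranked: 117,900 (Arden) > 117,900 (Verdant) > 74,800 (Dune) > 62,600 (Ember) > 16,600 (Quill)
Tie at $117,900 → Arden wins by tie-break.
Arden wins; payment is bid #3 in the ranking = $74,800.

Arden pays $74,800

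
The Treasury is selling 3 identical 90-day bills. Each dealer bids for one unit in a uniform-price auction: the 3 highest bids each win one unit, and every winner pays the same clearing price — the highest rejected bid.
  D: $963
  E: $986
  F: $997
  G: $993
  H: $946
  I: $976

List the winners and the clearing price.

F, G, E; each pays $976

Sorting: 997 (F), 993 (G), 986 (E), 976 (I), 963 (D), …
Top 3: F, G, E.
Highest unsuccessful bid: $976 → clearing price.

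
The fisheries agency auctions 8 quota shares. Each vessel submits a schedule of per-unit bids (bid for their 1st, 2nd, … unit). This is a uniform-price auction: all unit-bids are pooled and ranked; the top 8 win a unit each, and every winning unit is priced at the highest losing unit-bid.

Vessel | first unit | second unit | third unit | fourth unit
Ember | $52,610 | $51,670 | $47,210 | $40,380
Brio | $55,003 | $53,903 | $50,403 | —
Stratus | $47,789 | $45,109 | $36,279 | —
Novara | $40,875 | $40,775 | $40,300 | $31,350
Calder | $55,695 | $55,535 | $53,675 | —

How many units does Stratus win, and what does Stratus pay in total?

Stratus: 0 units, pays $0

Pooled unit-bids ranked (top 8): 55,695 (Calder-1), 55,535 (Calder-2), 55,003 (Brio-1), 53,903 (Brio-2), 53,675 (Calder-3), 52,610 (Ember-1), 51,670 (Ember-2), 50,403 (Brio-3)
Highest rejected unit-bid = $47,789.
Stratus wins 0 unit(s) at $47,789 each.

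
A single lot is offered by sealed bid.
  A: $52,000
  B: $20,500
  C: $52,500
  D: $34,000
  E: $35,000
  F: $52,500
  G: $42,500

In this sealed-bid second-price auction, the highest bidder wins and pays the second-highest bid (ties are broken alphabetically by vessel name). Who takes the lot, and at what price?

Rule: the highest bidder wins and pays the second-highest bid.
Bids ranked: 52,500 (C) > 52,500 (F) > 52,000 (A) > 42,500 (G) > 35,000 (E) > 34,000 (D) > …
C and F tie at $52,500; tie-break gives it to C.
C wins with the highest bid; price is set by the runner-up at $52,500.

C pays $52,500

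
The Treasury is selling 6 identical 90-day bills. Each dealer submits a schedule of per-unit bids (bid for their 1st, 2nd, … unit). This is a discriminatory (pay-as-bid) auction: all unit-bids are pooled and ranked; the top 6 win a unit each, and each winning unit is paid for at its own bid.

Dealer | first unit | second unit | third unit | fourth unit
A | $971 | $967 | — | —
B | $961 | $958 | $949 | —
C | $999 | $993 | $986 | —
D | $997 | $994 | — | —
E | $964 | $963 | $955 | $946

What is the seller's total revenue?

Merging the schedules and taking the best 6: 999 (C-1), 997 (D-1), 994 (D-2), 993 (C-2), 986 (C-3), 971 (A-1)
Next rejected bid: $967 (not a price — pay-as-bid).
Each winning unit pays its own bid.
Revenue = 999 + 997 + 994 + 993 + 986 + 971 = $5,940.

Total revenue: $5,940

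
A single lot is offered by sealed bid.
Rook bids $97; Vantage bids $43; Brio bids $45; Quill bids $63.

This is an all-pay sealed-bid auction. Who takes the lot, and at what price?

Sorting bids: 97 (Rook) > 63 (Quill) > 45 (Brio) > 43 (Vantage)
Rook is highest and takes the item; every bidder forfeits their bid.

Rook pays $97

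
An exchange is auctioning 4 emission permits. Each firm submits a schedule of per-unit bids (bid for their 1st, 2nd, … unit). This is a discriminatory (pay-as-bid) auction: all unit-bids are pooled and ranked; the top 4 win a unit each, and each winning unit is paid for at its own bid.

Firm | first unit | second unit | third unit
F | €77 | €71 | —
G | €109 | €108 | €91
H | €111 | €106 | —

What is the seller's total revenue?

Total revenue: €434

All unit-bids, highest first — top 4: 111 (H-1), 109 (G-1), 108 (G-2), 106 (H-2)
Next rejected bid: €91 (not a price — pay-as-bid).
Each winning unit pays its own bid.
Revenue = 111 + 109 + 108 + 106 = €434.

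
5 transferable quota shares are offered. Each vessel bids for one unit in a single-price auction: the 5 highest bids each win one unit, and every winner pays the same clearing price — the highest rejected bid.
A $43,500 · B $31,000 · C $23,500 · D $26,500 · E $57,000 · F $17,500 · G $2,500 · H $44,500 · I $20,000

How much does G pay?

Sorting: 57,000 (E), 44,500 (H), 43,500 (A), 31,000 (B), 26,500 (D), 23,500 (C), 20,000 (I), …
The 5 highest are E, H, A, B, D.
Highest unsuccessful bid: $23,500 → clearing price.
G does not win → pays $0.

G pays $0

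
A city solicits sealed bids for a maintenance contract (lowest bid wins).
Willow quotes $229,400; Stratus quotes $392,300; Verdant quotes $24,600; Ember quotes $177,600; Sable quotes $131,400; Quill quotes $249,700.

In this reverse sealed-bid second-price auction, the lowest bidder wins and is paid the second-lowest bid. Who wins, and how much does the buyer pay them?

Verdant is paid $131,400

Reverse sealed-bid second-price auction: the lowest bidder wins and is paid the second-lowest bid.
Bids in order: 24,600 (Verdant) < 131,400 (Sable) < 177,600 (Ember) < 229,400 (Willow) < 249,700 (Quill) < 392,300 (Stratus)
Verdant wins with the lowest bid; price is set by the runner-up at $131,400.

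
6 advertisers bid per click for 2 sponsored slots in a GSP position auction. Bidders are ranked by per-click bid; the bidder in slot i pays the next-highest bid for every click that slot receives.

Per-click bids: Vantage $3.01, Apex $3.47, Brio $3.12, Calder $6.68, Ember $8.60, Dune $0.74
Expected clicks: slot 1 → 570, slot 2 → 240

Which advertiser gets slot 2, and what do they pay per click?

Per-click bids in order: $8.60 (Ember) > $6.68 (Calder) > $3.47 (Apex) > …
Slot 2 goes to the second-ranked bidder, Calder, who pays the next bid down: $3.47/click.

Calder; $3.47 per click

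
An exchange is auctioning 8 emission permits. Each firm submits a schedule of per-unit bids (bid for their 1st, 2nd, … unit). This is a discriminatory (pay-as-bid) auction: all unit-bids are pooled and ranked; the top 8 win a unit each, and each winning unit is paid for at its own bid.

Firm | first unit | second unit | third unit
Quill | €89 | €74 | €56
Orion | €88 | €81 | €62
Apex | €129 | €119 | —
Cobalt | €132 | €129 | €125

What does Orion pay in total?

Pooled unit-bids ranked (top 8): 132 (Cobalt-1), 129 (Apex-1), 129 (Cobalt-2), 125 (Cobalt-3), 119 (Apex-2), 89 (Quill-1), 88 (Orion-1), 81 (Orion-2)
Next rejected bid: €74 (not a price — pay-as-bid).
Orion's winning unit-bids: 88 + 81 = €169.

Orion pays €169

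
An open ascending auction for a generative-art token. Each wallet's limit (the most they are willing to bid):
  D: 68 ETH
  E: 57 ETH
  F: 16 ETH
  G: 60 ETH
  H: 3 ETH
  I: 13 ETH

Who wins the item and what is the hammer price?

D wins at 60 ETH

Limits in order: 68 (D) > 60 (G) > 57 (E) > 16 (F) > 13 (I) > 3 (H)
Bidding ends when G exits at 60 ETH; D takes it.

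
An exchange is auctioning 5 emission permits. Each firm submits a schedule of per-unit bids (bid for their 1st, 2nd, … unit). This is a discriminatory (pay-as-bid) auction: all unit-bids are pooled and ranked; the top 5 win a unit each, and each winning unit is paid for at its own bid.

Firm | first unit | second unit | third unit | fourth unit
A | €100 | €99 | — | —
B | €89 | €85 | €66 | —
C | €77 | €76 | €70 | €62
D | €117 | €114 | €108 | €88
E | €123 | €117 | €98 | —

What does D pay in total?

D pays €339

All unit-bids, highest first — top 5: 123 (E-1), 117 (D-1), 117 (E-2), 114 (D-2), 108 (D-3)
Next rejected bid: €100 (not a price — pay-as-bid).
D's winning unit-bids: 117 + 114 + 108 = €339.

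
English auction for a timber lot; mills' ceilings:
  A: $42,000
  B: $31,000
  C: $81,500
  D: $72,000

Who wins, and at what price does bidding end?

C wins at $72,000

Limits ranked: 81,500 (C) > 72,000 (D) > 42,000 (A) > 31,000 (B)
Bidding ends when D exits at $72,000; C takes it.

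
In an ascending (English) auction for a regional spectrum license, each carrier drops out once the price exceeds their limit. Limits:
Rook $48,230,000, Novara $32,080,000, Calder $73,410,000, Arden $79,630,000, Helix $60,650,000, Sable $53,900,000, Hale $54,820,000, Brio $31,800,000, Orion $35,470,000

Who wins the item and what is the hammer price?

Rule: the price rises until one bidder remains; the winner pays the price at which the last rival dropped out.
Limits in order: 79,630,000 (Arden) > 73,410,000 (Calder) > 60,650,000 (Helix) > 54,820,000 (Hale) > 53,900,000 (Sable) > 48,230,000 (Rook) > …
Bidding ends when Calder exits at $73,410,000; Arden takes it.

Arden wins at $73,410,000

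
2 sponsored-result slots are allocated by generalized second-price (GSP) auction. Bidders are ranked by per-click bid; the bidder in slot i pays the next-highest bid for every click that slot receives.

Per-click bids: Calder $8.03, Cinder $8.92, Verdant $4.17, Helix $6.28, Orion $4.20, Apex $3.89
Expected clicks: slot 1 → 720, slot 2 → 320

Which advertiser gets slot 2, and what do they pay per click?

Per-click bids in order: $8.92 (Cinder) > $8.03 (Calder) > $6.28 (Helix) > …
Slot 2 goes to the second-ranked bidder, Calder, who pays the next bid down: $6.28/click.

Calder; $6.28 per click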